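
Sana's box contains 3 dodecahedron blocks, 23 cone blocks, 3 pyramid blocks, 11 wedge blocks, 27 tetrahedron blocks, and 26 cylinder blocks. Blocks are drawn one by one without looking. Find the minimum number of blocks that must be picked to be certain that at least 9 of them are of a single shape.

39

Put each drawn block into a box by shape. The largest draw with every box below 9 takes min(count, 8) from each shape; shapes with fewer than 8 contribute all they have.
Σ min(cᵢ, 8) = 3 + 8 + 3 + 8 + 8 + 8 = 38.
Draw number 38 + 1 = 39 must push one box to 9.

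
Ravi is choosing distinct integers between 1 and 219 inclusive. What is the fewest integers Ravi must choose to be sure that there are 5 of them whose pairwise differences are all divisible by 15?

61

Integers whose pairwise differences are multiples of 15 are exactly those sharing a remainder mod 15. The 15 residue classes mod 15 are the pigeonholes.
With 60 integers one could put 4 in each residue class and have no class reach 5.
The 61st integer pushes some class to 5, so 15·4 + 1 = 61.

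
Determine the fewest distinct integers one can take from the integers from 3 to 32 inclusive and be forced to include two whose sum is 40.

19

Group the elements by complementary pair {x, 40−x}: {8,32}, {9,31}, {10,30}, …, giving 12 two-element pairs; the single value 20 (it cannot pair with itself since the integers are distinct); and 5 integers whose partner 40−x falls outside [3,32].
By the pigeonhole principle, treating each of those 18 groups as a pigeonhole, one can pick one integer per group — 18 integers — with no two summing to 40.
The 19th integer lands in an occupied pair, forcing a sum of 40.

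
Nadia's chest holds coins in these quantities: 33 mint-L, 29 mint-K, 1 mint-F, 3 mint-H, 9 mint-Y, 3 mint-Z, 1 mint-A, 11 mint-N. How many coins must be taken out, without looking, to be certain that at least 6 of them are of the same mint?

Put each drawn coin into a box by mint. The largest draw with every box below 6 takes min(count, 5) from each mint; mints with fewer than 5 contribute all they have.
Σ min(cᵢ, 5) = 5 + 5 + 1 + 3 + 5 + 3 + 1 + 5 = 28.
Draw number 28 + 1 = 29 must push one box to 6.

29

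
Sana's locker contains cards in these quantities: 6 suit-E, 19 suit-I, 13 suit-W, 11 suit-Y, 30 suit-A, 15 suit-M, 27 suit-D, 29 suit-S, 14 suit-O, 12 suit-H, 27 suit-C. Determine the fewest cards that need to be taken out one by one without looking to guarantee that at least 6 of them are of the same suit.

By pigeonhole, put each drawn card into a box by suit. The largest draw with every box below 6 takes min(count, 5) from each suit.
Σ min(cᵢ, 5) = 5 + 5 + 5 + 5 + 5 + 5 + 5 + 5 + 5 + 5 + 5 = 55.
Draw number 55 + 1 = 56 must push one box to 6.

56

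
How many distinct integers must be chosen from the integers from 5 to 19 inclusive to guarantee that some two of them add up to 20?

Two chosen integers sum to 20 exactly when both halves of some pair {x, 20−x} with 5 ≤ x ≤ 20−x ≤ 15 are chosen — 5 such pairs.
The remaining 5 elements (those with no distinct partner in range) can never complete a 20-sum, so the worst case takes all of them and one from each pair: 5 + 5 = 10.
Pigeonhole: the 11th integer has to be the second member of some pair, so 10 + 1 = 11.

11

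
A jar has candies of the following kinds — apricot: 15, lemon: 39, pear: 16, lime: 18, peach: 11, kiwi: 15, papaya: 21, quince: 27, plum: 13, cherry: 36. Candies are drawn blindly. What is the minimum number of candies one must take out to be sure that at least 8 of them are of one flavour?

An adversary could hand out at most 7 candies per flavour: 7 + 7 + 7 + 7 + 7 + 7 + 7 + 7 + 7 + 7 = 70 candies and still no flavour has 8.
One more candy lands in a flavour already at 7, so 71 draws are enough and 70 are not.

71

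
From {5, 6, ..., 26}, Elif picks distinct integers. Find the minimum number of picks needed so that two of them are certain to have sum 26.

Group the elements by complementary pair {x, 26−x}: {5,21}, {6,20}, {7,19}, …, giving 8 two-element pairs; the single value 13 (it cannot pair with itself since the integers are distinct); and 5 integers whose partner 26−x falls outside [5,26].
Treating each of those 14 groups as a pigeonhole, one can pick one integer per group — 14 integers — with no two summing to 26.
The 15th integer lands in an occupied pair, forcing a sum of 26.

15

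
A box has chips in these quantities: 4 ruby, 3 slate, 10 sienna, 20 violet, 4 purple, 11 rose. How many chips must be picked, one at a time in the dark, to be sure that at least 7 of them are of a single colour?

30

An adversary could hand out at most 6 chips per colour (ruby, slate, purple run out sooner): 4 + 3 + 6 + 6 + 4 + 6 = 29 chips and still no colour has 7.
Pigeonhole: one more chip lands in a colour already at 6, so 30 draws are enough and 29 are not.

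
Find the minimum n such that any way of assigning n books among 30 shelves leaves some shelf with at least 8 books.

211

With 210 books one could put exactly 7 in each of the 30 shelves, and no shelf would reach 8.
By pigeonhole, one more book must land in a shelf that already has 7, giving it 8.
So 30 × 7 + 1 = 211 books are required.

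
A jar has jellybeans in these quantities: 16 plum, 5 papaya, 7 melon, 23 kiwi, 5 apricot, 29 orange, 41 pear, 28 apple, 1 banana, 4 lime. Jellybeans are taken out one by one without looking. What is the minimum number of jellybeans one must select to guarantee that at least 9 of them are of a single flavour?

63

Put each drawn jellybean into a box by flavour. The largest draw with every box below 9 takes min(count, 8) from each flavour; flavours with fewer than 8 contribute all they have.
Σ min(cᵢ, 8) = 8 + 5 + 7 + 8 + 5 + 8 + 8 + 8 + 1 + 4 = 62.
Draw number 62 + 1 = 63 must push one box to 9.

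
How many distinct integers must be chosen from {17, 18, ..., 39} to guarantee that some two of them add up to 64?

A set avoiding the sum 64 can contain at most one of each pair {x, 64−x}, plus the 9 elements whose complement lies outside the range or equal to its own complement.
The integers 17, …, 32 (16 of them) are such a set: any two sum to at least 17+18 = 35 and at most 31+32 = 63 < 64.
Any 17th integer completes one of the 7 pairs, so 17 choices force a sum of 64.

17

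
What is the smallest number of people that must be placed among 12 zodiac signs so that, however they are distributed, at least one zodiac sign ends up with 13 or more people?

145

With 144 people one could put exactly 12 in each of the 12 zodiac signs, and no zodiac sign would reach 13.
One more person must land in a zodiac sign that already has 12, giving it 13.
So 12 × 12 + 1 = 145 people are required.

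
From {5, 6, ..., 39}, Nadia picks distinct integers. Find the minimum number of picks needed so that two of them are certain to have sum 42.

20

Two chosen integers sum to 42 exactly when both halves of some pair {x, 42−x} with 5 ≤ x ≤ 42−x ≤ 37 are chosen — 16 such pairs.
The remaining 3 elements (those with no distinct partner in range) can never complete a 42-sum, so the worst case takes all of them and one from each pair: 3 + 16 = 19.
The 20th integer has to be the second member of some pair, so 19 + 1 = 20.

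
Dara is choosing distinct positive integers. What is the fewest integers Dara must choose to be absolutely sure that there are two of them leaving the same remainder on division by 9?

10

The 9 residue classes mod 9 are the pigeonholes.
With 9 integers one could put 1 in each residue class and have no class reach 2.
The 10th integer pushes some class to 2, so 9·1 + 1 = 10.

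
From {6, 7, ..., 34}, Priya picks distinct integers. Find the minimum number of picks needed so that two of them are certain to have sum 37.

17

Group the elements by complementary pair {x, 37−x}: {6,31}, {7,30}, {8,29}, …, giving 13 two-element pairs and 3 integers whose partner 37−x falls outside [6,34].
By the pigeonhole principle, treating each of those 16 groups as a pigeonhole, one can pick one integer per group — 16 integers — with no two summing to 37.
The 17th integer lands in an occupied pair, forcing a sum of 37.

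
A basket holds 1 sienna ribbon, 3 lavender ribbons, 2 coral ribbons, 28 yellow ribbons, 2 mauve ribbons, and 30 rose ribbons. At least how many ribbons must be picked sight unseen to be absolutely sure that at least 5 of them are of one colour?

The 6 colours are the holes; the ribbons drawn are the pigeons.
To avoid 5 of any one colour, the worst case takes at most 4 of each colour, or every ribbon of a colour that has fewer than 4.
That gives 1 + 3 + 2 + 4 + 2 + 4 = 16 ribbons with no colour reaching 5.
The next ribbon forces some colour to 5, so 16 + 1 = 17.

17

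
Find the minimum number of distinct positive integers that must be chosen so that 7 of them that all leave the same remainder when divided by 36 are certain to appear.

217

By the pigeonhole principle, the 36 residue classes mod 36 are the pigeonholes.
With 216 integers one could put 6 in each residue class and have no class reach 7.
The 217th integer pushes some class to 7, so 36·6 + 1 = 217.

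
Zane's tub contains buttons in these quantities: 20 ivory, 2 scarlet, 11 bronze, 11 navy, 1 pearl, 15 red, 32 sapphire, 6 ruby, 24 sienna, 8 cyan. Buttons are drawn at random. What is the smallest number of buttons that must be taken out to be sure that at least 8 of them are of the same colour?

By pigeonhole, put each drawn button into a box by colour. The largest draw with every box below 8 takes min(count, 7) from each colour; colours with fewer than 7 contribute all they have.
Σ min(cᵢ, 7) = 7 + 2 + 7 + 7 + 1 + 7 + 7 + 6 + 7 + 7 = 58.
Draw number 58 + 1 = 59 must push one box to 8.

59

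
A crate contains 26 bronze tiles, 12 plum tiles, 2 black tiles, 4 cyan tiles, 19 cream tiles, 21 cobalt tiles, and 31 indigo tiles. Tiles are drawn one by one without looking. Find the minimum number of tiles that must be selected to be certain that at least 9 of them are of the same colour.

By pigeonhole, put each drawn tile into a box by colour. The largest draw with every box below 9 takes min(count, 8) from each colour; colours with fewer than 8 contribute all they have.
Σ min(cᵢ, 8) = 8 + 8 + 2 + 4 + 8 + 8 + 8 = 46.
Draw number 46 + 1 = 47 must push one box to 9.

47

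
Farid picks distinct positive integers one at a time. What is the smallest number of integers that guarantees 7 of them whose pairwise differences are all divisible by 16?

Integers whose pairwise differences are multiples of 16 are exactly those sharing a remainder mod 16. Pigeonhole: the 16 residue classes mod 16 are the pigeonholes.
With 96 integers one could put 6 in each residue class and have no class reach 7.
The 97th integer pushes some class to 7, so 16·6 + 1 = 97.

97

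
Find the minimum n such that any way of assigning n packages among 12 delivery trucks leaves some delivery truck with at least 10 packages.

With 108 packages one could put exactly 9 in each of the 12 delivery trucks, and no delivery truck would reach 10.
By the pigeonhole principle, one more package must land in a delivery truck that already has 9, giving it 10.
So 12 × 9 + 1 = 109 packages are required.

109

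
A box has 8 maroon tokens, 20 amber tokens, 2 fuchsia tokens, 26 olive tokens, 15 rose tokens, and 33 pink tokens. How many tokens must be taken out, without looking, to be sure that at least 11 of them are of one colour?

51

An adversary could hand out at most 10 tokens per colour (maroon, fuchsia run out sooner): 8 + 10 + 2 + 10 + 10 + 10 = 50 tokens and still no colour has 11.
Pigeonhole: one more token lands in a colour already at 10, so 51 draws are enough and 50 are not.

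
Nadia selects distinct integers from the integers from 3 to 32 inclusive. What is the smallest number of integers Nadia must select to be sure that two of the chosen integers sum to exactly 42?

20

Group the elements by complementary pair {x, 42−x}: {10,32}, {11,31}, {12,30}, …, giving 11 two-element pairs, the single value 21 (it cannot pair with itself since the integers are distinct), and 7 integers whose partner 42−x falls outside [3,32].
Pigeonhole: treating each of those 19 groups as a pigeonhole, one can pick one integer per group — 19 integers — with no two summing to 42.
The 20th integer lands in an occupied pair, forcing a sum of 42.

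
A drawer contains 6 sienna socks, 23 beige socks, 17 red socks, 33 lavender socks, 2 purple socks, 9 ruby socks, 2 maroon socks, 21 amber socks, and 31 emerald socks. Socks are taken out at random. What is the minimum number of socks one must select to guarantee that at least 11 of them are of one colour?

70

By the pigeonhole principle, put each drawn sock into a box by colour. The largest draw with every box below 11 takes min(count, 10) from each colour; colours with fewer than 10 contribute all they have.
Σ min(cᵢ, 10) = 6 + 10 + 10 + 10 + 2 + 9 + 2 + 10 + 10 = 69.
Draw number 69 + 1 = 70 must push one box to 11.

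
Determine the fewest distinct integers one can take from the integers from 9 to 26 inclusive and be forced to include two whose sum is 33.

11

Group the elements by complementary pair {x, 33−x}: {9,24}, {10,23}, {11,22}, …, giving 8 two-element pairs and 2 integers whose partner 33−x falls outside [9,26].
By the pigeonhole principle, treating each of those 10 groups as a pigeonhole, one can pick one integer per group — 10 integers — with no two summing to 33.
The 11th integer lands in an occupied pair, forcing a sum of 33.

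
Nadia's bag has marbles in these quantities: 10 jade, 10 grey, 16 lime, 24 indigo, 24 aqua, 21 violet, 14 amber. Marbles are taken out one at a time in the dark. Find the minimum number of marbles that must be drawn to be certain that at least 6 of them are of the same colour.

An adversary could hand out at most 5 marbles per colour: 5 + 5 + 5 + 5 + 5 + 5 + 5 = 35 marbles and still no colour has 6.
One more marble lands in a colour already at 5, so 36 draws are enough and 35 are not.

36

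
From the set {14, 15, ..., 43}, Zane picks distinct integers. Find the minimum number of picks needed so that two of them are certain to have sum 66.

21

A set avoiding the sum 66 can contain at most one of each pair {x, 66−x}, plus the 10 elements whose complement lies outside the range or equal to its own complement.
The integers 14, …, 33 (20 of them) are such a set: any two sum to at least 14+15 = 29 and at most 32+33 = 65 < 66.
Pigeonhole: any 21st integer completes one of the 10 pairs, so 21 choices force a sum of 66.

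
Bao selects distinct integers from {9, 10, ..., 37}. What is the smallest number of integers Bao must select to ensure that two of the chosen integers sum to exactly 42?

Two chosen integers sum to 42 exactly when both halves of some pair {x, 42−x} with 9 ≤ x ≤ 42−x ≤ 33 are chosen — 12 such pairs.
The remaining 5 elements (those with no distinct partner in range) can never complete a 42-sum, so the worst case takes all of them and one from each pair: 5 + 12 = 17.
The 18th integer has to be the second member of some pair, so 17 + 1 = 18.

18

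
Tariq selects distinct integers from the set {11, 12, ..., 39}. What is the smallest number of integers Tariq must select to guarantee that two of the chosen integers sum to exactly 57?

A set avoiding the sum 57 can contain at most one of each pair {x, 57−x}, plus the 7 elements whose complement lies outside the range.
The integers 11, …, 28 (18 of them) are such a set: any two sum to at least 11+12 = 23 and at most 27+28 = 55 < 57.
Any 19th integer completes one of the 11 pairs, so 19 choices force a sum of 57.

19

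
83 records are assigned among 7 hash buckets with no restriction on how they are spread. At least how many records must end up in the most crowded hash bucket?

12

Pigeonhole: the 7 hash buckets are the holes and the 83 records are the pigeons.
If every hash bucket held at most 11 records, the total would be at most 7 × 11 = 77, which is less than 83.
So some hash bucket holds at least ⌈83/7⌉ = 12 records.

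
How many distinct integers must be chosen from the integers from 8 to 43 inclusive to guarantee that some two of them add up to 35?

A set avoiding the sum 35 can contain at most one of each pair {x, 35−x}, plus the 16 elements whose complement lies outside the range.
The integers 18, …, 43 (26 of them) are such a set: any two sum to at least 18+19 = 37 > 35.
By the pigeonhole principle, any 27th integer completes one of the 10 pairs, so 27 choices force a sum of 35.

27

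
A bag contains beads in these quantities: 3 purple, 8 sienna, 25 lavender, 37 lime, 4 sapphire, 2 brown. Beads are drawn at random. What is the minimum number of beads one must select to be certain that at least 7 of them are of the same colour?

By pigeonhole, the 6 colours are the holes; the beads drawn are the pigeons.
To avoid 7 of any one colour, the worst case takes at most 6 of each colour, or every bead of a colour that has fewer than 6.
That gives 3 + 6 + 6 + 6 + 4 + 2 = 27 beads with no colour reaching 7.
The next bead forces some colour to 7, so 27 + 1 = 28.

28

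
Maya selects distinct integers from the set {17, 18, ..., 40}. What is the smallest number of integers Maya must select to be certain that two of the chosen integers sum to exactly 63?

16

A set avoiding the sum 63 can contain at most one of each pair {x, 63−x}, plus the 6 elements whose complement lies outside the range.
The integers 17, …, 31 (15 of them) are such a set: any two sum to at least 17+18 = 35 and at most 30+31 = 61 < 63.
Any 16th integer completes one of the 9 pairs, so 16 choices force a sum of 63.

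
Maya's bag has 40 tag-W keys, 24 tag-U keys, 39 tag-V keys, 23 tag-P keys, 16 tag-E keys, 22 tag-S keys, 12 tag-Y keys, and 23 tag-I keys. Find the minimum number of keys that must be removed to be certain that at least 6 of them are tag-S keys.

183

In the worst case for collecting tag-S keys, every non-tag-S key comes out first.
There are 40 + 24 + 39 + 23 + 16 + 12 + 23 = 177 non-tag-S keys altogether.
After those, each further key must be tag-S, so 177 + 6 = 183 draws guarantee 6 tag-S keys.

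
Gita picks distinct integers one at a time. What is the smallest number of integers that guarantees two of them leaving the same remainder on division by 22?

23

By the pigeonhole principle, the 22 residue classes mod 22 are the pigeonholes.
With 22 integers one could put 1 in each residue class and have no class reach 2.
The 23rd integer pushes some class to 2, so 22·1 + 1 = 23.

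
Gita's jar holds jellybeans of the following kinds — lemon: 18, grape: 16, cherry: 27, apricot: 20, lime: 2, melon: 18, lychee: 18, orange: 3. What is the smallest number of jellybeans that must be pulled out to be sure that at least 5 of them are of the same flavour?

30

Put each drawn jellybean into a box by flavour. The largest draw with every box below 5 takes min(count, 4) from each flavour; flavours with fewer than 4 contribute all they have.
Σ min(cᵢ, 4) = 4 + 4 + 4 + 4 + 2 + 4 + 4 + 3 = 29.
Draw number 29 + 1 = 30 must push one box to 5.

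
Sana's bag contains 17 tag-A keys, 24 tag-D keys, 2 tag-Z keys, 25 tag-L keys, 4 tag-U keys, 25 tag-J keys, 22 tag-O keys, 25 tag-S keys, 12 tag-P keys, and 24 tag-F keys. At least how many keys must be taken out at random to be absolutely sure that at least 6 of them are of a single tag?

47

The 10 tags are the holes; the keys drawn are the pigeons.
To avoid 6 of any one tag, the worst case takes at most 5 of each tag, or every key of a tag that has fewer than 5.
That gives 5 + 5 + 2 + 5 + 4 + 5 + 5 + 5 + 5 + 5 = 46 keys with no tag reaching 6.
The next key forces some tag to 6, so 46 + 1 = 47.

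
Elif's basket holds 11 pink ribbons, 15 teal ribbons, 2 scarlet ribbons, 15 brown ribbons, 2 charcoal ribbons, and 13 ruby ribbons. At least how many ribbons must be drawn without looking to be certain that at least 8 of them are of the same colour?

33

By the pigeonhole principle, put each drawn ribbon into a box by colour. The largest draw with every box below 8 takes min(count, 7) from each colour; colours with fewer than 7 contribute all they have.
Σ min(cᵢ, 7) = 7 + 7 + 2 + 7 + 2 + 7 = 32.
Draw number 32 + 1 = 33 must push one box to 8.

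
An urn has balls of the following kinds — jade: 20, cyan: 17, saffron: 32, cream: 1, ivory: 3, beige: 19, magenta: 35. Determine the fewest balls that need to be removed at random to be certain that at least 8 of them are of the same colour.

An adversary could hand out at most 7 balls per colour (cream, ivory run out sooner): 7 + 7 + 7 + 1 + 3 + 7 + 7 = 39 balls and still no colour has 8.
Pigeonhole: one more ball lands in a colour already at 7, so 40 draws are enough and 39 are not.

40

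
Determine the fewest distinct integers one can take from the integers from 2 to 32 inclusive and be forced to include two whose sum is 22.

Group the elements by complementary pair {x, 22−x}: {2,20}, {3,19}, {4,18}, …, giving 9 two-element pairs, the single value 11 (it cannot pair with itself since the integers are distinct), and 12 integers whose partner 22−x falls outside [2,32].
Treating each of those 22 groups as a pigeonhole, one can pick one integer per group — 22 integers — with no two summing to 22.
The 23rd integer lands in an occupied pair, forcing a sum of 22.

23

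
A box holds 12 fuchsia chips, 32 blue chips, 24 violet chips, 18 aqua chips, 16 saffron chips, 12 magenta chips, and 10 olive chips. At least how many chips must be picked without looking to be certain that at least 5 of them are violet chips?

In the worst case for collecting violet chips, every non-violet chip comes out first.
There are 12 + 32 + 18 + 16 + 12 + 10 = 100 non-violet chips altogether.
After those, each further chip must be violet, so 100 + 5 = 105 draws guarantee 5 violet chips.

105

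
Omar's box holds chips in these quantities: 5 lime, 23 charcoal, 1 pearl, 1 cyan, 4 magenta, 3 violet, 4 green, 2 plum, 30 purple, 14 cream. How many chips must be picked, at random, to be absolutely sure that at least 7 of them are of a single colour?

The 10 colours are the holes; the chips drawn are the pigeons.
To avoid 7 of any one colour, the worst case takes at most 6 of each colour, or every chip of a colour that has fewer than 6.
That gives 5 + 6 + 1 + 1 + 4 + 3 + 4 + 2 + 6 + 6 = 38 chips with no colour reaching 7.
The next chip forces some colour to 7, so 38 + 1 = 39.

39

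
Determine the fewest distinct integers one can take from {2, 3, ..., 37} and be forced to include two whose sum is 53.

Two chosen integers sum to 53 exactly when both halves of some pair {x, 53−x} with 16 ≤ x ≤ 53−x ≤ 37 are chosen — 11 such pairs.
The remaining 14 elements (those with no distinct partner in range) can never complete a 53-sum, so the worst case takes all of them and one from each pair: 14 + 11 = 25.
By the pigeonhole principle, the 26th integer has to be the second member of some pair, so 25 + 1 = 26.

26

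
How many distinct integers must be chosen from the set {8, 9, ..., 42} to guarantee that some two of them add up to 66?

27

Group the elements by complementary pair {x, 66−x}: {24,42}, {25,41}, {26,40}, …, giving 9 two-element pairs; the single value 33 (it cannot pair with itself since the integers are distinct); and 16 integers whose partner 66−x falls outside [8,42].
Treating each of those 26 groups as a pigeonhole, one can pick one integer per group — 26 integers — with no two summing to 66.
The 27th integer lands in an occupied pair, forcing a sum of 66.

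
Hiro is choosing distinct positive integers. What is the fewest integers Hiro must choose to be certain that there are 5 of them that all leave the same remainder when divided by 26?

The 26 residue classes mod 26 are the pigeonholes.
With 104 integers one could put 4 in each residue class and have no class reach 5.
The 105th integer pushes some class to 5, so 26·4 + 1 = 105.

105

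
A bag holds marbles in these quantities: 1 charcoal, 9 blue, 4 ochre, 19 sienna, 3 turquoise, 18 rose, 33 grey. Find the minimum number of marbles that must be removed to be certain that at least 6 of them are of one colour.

29

An adversary could hand out at most 5 marbles per colour (charcoal, ochre, turquoise run out sooner): 1 + 5 + 4 + 5 + 3 + 5 + 5 = 28 marbles and still no colour has 6.
One more marble lands in a colour already at 5, so 29 draws are enough and 28 are not.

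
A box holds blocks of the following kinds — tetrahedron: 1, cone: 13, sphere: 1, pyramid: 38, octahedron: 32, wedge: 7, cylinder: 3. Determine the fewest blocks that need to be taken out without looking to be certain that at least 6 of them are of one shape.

An adversary could hand out at most 5 blocks per shape (tetrahedron, sphere, cylinder run out sooner): 1 + 5 + 1 + 5 + 5 + 5 + 3 = 25 blocks and still no shape has 6.
One more block lands in a shape already at 5, so 26 draws are enough and 25 are not.

26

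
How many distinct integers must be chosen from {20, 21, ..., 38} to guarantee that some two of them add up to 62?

13

A set avoiding the sum 62 can contain at most one of each pair {x, 62−x}, plus the 5 elements whose complement lies outside the range or equal to its own complement.
The integers 20, …, 31 (12 of them) are such a set: any two sum to at least 20+21 = 41 and at most 30+31 = 61 < 62.
Any 13th integer completes one of the 7 pairs, so 13 choices force a sum of 62.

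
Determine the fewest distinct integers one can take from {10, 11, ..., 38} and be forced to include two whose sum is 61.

Two chosen integers sum to 61 exactly when both halves of some pair {x, 61−x} with 23 ≤ x ≤ 61−x ≤ 38 are chosen — 8 such pairs.
The remaining 13 elements (those with no distinct partner in range) can never complete a 61-sum, so the worst case takes all of them and one from each pair: 13 + 8 = 21.
The 22nd integer has to be the second member of some pair, so 21 + 1 = 22.

22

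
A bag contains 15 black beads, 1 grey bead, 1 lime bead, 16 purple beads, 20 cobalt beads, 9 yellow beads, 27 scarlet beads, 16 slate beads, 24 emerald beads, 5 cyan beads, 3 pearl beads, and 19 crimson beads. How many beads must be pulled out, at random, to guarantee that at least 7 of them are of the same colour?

59

An adversary could hand out at most 6 beads per colour (4 colours run out sooner): 6 + 1 + 1 + 6 + 6 + 6 + 6 + 6 + 6 + 5 + 3 + 6 = 58 beads and still no colour has 7.
One more bead lands in a colour already at 6, so 59 draws are enough and 58 are not.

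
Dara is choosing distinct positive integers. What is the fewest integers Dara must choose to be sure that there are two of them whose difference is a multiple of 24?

Integers whose pairwise differences are multiples of 24 are exactly those sharing a remainder mod 24. Pigeonhole: the 24 residue classes mod 24 are the pigeonholes.
With 24 integers one could put 1 in each residue class and have no class reach 2.
The 25th integer pushes some class to 2, so 24·1 + 1 = 25.

25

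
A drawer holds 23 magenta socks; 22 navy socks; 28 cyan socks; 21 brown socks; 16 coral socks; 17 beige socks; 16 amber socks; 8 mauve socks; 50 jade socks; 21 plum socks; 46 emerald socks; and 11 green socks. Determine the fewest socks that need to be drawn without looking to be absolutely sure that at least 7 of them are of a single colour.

Put each drawn sock into a box by colour. The largest draw with every box below 7 takes min(count, 6) from each colour.
Σ min(cᵢ, 6) = 6 + 6 + 6 + 6 + 6 + 6 + 6 + 6 + 6 + 6 + 6 + 6 = 72.
Draw number 72 + 1 = 73 must push one box to 7.

73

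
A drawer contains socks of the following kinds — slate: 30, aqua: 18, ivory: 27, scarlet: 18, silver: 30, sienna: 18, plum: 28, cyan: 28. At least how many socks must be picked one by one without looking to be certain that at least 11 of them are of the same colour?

Pigeonhole: the 8 colours are the holes; the socks drawn are the pigeons.
To avoid 11 of any one colour, the worst case takes at most 10 of each colour.
That gives 10 + 10 + 10 + 10 + 10 + 10 + 10 + 10 = 80 socks with no colour reaching 11.
The next sock forces some colour to 11, so 80 + 1 = 81.

81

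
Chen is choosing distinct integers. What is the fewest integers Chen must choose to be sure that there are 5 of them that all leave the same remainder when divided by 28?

The 28 residue classes mod 28 are the pigeonholes.
With 112 integers one could put 4 in each residue class and have no class reach 5.
The 113th integer pushes some class to 5, so 28·4 + 1 = 113.

113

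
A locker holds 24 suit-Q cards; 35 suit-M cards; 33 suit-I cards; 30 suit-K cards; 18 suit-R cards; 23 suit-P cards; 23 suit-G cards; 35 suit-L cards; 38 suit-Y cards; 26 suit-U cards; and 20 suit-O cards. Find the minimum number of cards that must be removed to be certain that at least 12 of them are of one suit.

An adversary could hand out at most 11 cards per suit: 11 + 11 + 11 + 11 + 11 + 11 + 11 + 11 + 11 + 11 + 11 = 121 cards and still no suit has 12.
One more card lands in a suit already at 11, so 122 draws are enough and 121 are not.

122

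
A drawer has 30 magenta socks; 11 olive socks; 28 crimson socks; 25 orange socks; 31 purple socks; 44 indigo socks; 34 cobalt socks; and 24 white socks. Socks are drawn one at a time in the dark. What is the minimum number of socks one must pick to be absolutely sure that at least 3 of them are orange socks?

In the worst case for collecting orange socks, every non-orange sock comes out first.
There are 30 + 11 + 28 + 31 + 44 + 34 + 24 = 202 non-orange socks altogether.
After those, each further sock must be orange, so 202 + 3 = 205 draws guarantee 3 orange socks.

205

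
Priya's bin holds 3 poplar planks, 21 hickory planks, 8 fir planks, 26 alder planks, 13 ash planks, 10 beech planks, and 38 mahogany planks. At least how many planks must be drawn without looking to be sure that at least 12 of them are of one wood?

Put each drawn plank into a box by wood. The largest draw with every box below 12 takes min(count, 11) from each wood; woods with fewer than 11 contribute all they have.
Σ min(cᵢ, 11) = 3 + 11 + 8 + 11 + 11 + 10 + 11 = 65.
Draw number 65 + 1 = 66 must push one box to 12.

66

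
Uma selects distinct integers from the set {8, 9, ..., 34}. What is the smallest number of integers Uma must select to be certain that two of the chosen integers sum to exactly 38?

17

A set avoiding the sum 38 can contain at most one of each pair {x, 38−x}, plus the 5 elements whose complement lies outside the range or equal to its own complement.
The integers 19, …, 34 (16 of them) are such a set: any two sum to at least 19+20 = 39 > 38.
Any 17th integer completes one of the 11 pairs, so 17 choices force a sum of 38.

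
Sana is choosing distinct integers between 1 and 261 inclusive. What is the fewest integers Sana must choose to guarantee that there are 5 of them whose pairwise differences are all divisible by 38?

153

Integers whose pairwise differences are multiples of 38 are exactly those sharing a remainder mod 38. Pigeonhole: the 38 residue classes mod 38 are the pigeonholes.
With 152 integers one could put 4 in each residue class and have no class reach 5.
The 153rd integer pushes some class to 5, so 38·4 + 1 = 153.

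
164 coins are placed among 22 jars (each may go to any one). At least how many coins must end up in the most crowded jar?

8

The 22 jars are the holes and the 164 coins are the pigeons.
If every jar held at most 7 coins, the total would be at most 22 × 7 = 154, which is less than 164.
So some jar holds at least ⌈164/22⌉ = 8 coins.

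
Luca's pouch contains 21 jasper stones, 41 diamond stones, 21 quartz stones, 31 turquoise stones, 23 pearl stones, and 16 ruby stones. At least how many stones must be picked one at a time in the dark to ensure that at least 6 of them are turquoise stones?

128

In the worst case for collecting turquoise stones, every non-turquoise stone comes out first.
There are 21 + 41 + 21 + 23 + 16 = 122 non-turquoise stones altogether.
After those, each further stone must be turquoise, so 122 + 6 = 128 draws guarantee 6 turquoise stones.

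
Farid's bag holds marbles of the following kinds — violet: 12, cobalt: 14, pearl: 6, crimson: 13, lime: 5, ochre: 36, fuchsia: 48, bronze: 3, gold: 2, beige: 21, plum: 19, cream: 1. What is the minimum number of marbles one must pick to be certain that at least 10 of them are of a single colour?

81

An adversary could hand out at most 9 marbles per colour (5 colours run out sooner): 9 + 9 + 6 + 9 + 5 + 9 + 9 + 3 + 2 + 9 + 9 + 1 = 80 marbles and still no colour has 10.
Pigeonhole: one more marble lands in a colour already at 9, so 81 draws are enough and 80 are not.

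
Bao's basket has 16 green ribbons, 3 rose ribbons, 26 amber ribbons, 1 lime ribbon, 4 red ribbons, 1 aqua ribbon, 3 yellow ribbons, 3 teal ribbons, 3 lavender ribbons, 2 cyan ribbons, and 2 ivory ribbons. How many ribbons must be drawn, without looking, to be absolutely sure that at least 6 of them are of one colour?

The 11 colours are the holes; the ribbons drawn are the pigeons.
To avoid 6 of any one colour, the worst case takes at most 5 of each colour, or every ribbon of a colour that has fewer than 5.
That gives 5 + 3 + 5 + 1 + 4 + 1 + 3 + 3 + 3 + 2 + 2 = 32 ribbons with no colour reaching 6.
The next ribbon forces some colour to 6, so 32 + 1 = 33.

33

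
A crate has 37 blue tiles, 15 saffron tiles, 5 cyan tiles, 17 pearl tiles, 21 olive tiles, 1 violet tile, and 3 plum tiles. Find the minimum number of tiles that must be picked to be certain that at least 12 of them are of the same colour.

54

An adversary could hand out at most 11 tiles per colour (cyan, violet, plum run out sooner): 11 + 11 + 5 + 11 + 11 + 1 + 3 = 53 tiles and still no colour has 12.
Pigeonhole: one more tile lands in a colour already at 11, so 54 draws are enough and 53 are not.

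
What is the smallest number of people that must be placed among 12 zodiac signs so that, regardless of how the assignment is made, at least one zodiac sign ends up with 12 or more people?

133

With 132 people one could put exactly 11 in each of the 12 zodiac signs, and no zodiac sign would reach 12.
Pigeonhole: one more person must land in a zodiac sign that already has 11, giving it 12.
So 12 × 11 + 1 = 133 people are required.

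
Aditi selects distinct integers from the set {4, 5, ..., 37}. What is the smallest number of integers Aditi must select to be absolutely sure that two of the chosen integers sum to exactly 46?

Two chosen integers sum to 46 exactly when both halves of some pair {x, 46−x} with 9 ≤ x ≤ 46−x ≤ 37 are chosen — 14 such pairs.
The remaining 6 elements (those with no distinct partner in range) can never complete a 46-sum, so the worst case takes all of them and one from each pair: 6 + 14 = 20.
The 21st integer has to be the second member of some pair, so 20 + 1 = 21.

21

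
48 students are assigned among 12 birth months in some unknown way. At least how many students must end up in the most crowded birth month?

The 12 birth months are the holes and the 48 students are the pigeons.
If every birth month held at most 3 students, the total would be at most 12 × 3 = 36, which is less than 48.
So some birth month holds at least ⌈48/12⌉ = 4 students.

4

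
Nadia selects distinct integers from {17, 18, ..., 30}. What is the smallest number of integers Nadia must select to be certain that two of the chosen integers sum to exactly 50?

Two chosen integers sum to 50 exactly when both halves of some pair {x, 50−x} with 20 ≤ x ≤ 50−x ≤ 30 are chosen — 5 such pairs.
The remaining 4 elements (those with no distinct partner in range) can never complete a 50-sum, so the worst case takes all of them and one from each pair: 4 + 5 = 9.
The 10th integer has to be the second member of some pair, so 9 + 1 = 10.

10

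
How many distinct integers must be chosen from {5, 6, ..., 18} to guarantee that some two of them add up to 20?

10

Group the elements by complementary pair {x, 20−x}: {5,15}, {6,14}, {7,13}, …, giving 5 two-element pairs, the single value 10 (it cannot pair with itself since the integers are distinct), and 3 integers whose partner 20−x falls outside [5,18].
By the pigeonhole principle, treating each of those 9 groups as a pigeonhole, one can pick one integer per group — 9 integers — with no two summing to 20.
The 10th integer lands in an occupied pair, forcing a sum of 20.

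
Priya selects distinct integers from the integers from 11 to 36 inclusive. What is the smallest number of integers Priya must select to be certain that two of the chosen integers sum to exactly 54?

18

Two chosen integers sum to 54 exactly when both halves of some pair {x, 54−x} with 18 ≤ x ≤ 54−x ≤ 36 are chosen — 9 such pairs.
The remaining 8 elements (those with no distinct partner in range) can never complete a 54-sum, so the worst case takes all of them and one from each pair: 8 + 9 = 17.
The 18th integer has to be the second member of some pair, so 17 + 1 = 18.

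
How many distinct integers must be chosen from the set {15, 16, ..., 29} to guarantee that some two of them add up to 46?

10

Group the elements by complementary pair {x, 46−x}: {17,29}, {18,28}, {19,27}, …, giving 6 two-element pairs; the single value 23 (it cannot pair with itself since the integers are distinct); and 2 integers whose partner 46−x falls outside [15,29].
Pigeonhole: treating each of those 9 groups as a pigeonhole, one can pick one integer per group — 9 integers — with no two summing to 46.
The 10th integer lands in an occupied pair, forcing a sum of 46.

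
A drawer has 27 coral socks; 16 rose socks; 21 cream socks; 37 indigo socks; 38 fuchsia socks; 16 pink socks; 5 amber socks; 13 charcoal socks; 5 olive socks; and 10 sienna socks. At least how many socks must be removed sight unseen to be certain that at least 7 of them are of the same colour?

An adversary could hand out at most 6 socks per colour (amber, olive run out sooner): 6 + 6 + 6 + 6 + 6 + 6 + 5 + 6 + 5 + 6 = 58 socks and still no colour has 7.
Pigeonhole: one more sock lands in a colour already at 6, so 59 draws are enough and 58 are not.

59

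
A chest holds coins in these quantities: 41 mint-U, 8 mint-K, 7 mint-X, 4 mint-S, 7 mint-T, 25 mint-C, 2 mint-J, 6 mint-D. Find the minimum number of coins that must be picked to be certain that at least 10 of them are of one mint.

By the pigeonhole principle, put each drawn coin into a box by mint. The largest draw with every box below 10 takes min(count, 9) from each mint; mints with fewer than 9 contribute all they have.
Σ min(cᵢ, 9) = 9 + 8 + 7 + 4 + 7 + 9 + 2 + 6 = 52.
Draw number 52 + 1 = 53 must push one box to 10.

53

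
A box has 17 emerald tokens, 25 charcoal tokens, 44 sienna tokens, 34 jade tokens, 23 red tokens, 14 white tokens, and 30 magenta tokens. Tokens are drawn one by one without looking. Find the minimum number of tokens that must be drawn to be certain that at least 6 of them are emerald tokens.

176

In the worst case for collecting emerald tokens, every non-emerald token comes out first.
There are 25 + 44 + 34 + 23 + 14 + 30 = 170 non-emerald tokens altogether.
After those, each further token must be emerald, so 170 + 6 = 176 draws guarantee 6 emerald tokens.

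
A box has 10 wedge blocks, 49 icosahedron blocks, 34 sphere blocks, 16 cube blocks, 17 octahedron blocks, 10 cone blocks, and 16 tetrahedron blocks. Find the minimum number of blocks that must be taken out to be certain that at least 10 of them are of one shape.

An adversary could hand out at most 9 blocks per shape: 9 + 9 + 9 + 9 + 9 + 9 + 9 = 63 blocks and still no shape has 10.
Pigeonhole: one more block lands in a shape already at 9, so 64 draws are enough and 63 are not.

64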